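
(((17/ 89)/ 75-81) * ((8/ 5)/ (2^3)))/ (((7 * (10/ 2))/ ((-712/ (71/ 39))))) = 181.02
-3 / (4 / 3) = -9 / 4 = -2.25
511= 511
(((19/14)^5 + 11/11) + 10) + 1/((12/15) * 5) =8526619/537824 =15.85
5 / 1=5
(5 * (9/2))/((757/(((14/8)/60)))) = 21/24224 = 0.00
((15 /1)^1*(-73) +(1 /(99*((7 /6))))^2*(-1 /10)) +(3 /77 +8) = -290006642 /266805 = -1086.96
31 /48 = 0.65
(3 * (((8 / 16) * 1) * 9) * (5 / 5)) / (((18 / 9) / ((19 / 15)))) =171 / 20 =8.55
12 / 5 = 2.40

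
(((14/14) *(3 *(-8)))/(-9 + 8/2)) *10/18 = 8/3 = 2.67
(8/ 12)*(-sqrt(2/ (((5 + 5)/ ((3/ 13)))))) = -2*sqrt(195)/ 195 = -0.14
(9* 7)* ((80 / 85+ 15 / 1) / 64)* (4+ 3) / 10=119511 / 10880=10.98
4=4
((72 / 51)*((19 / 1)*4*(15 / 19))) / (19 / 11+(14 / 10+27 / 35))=554400 / 25517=21.73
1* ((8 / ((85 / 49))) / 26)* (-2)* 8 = -3136 / 1105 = -2.84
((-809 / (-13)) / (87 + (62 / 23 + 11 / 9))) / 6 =55821 / 489320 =0.11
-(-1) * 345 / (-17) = -345 / 17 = -20.29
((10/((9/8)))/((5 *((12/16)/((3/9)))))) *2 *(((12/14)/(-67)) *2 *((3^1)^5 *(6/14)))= -4.21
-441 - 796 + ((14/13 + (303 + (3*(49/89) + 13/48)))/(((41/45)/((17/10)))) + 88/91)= -7067095227/10625888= -665.08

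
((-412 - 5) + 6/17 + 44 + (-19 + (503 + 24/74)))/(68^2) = 70245/2908496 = 0.02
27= 27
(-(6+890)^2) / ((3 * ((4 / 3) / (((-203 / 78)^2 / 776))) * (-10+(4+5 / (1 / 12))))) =-129231424 / 3983499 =-32.44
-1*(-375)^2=-140625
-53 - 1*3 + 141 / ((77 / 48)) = 2456 / 77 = 31.90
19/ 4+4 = 35/ 4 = 8.75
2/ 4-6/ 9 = -1/ 6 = -0.17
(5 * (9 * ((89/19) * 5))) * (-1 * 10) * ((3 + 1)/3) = -267000/19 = -14052.63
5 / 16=0.31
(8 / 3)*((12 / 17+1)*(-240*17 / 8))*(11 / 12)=-6380 / 3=-2126.67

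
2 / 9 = 0.22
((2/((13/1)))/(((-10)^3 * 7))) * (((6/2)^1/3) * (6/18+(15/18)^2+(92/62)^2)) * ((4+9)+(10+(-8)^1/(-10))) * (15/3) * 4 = -1899461/56218500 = -0.03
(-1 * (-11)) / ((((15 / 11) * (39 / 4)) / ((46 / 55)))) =2024 / 2925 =0.69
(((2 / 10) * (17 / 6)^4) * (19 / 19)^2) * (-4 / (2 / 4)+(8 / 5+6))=-83521 / 16200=-5.16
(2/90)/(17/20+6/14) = 28/1611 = 0.02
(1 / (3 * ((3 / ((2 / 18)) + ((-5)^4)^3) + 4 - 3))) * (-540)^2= 0.00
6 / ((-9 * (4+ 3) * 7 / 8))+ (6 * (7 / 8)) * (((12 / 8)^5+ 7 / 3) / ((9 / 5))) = 1628251 / 56448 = 28.85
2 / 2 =1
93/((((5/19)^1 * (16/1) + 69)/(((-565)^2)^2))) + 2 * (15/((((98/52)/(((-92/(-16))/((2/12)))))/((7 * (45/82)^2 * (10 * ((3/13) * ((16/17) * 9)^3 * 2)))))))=10410072487986348290625/80415477961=129453592168.35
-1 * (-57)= 57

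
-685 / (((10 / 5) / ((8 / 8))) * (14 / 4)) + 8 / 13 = -8849 / 91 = -97.24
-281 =-281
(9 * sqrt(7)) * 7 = 166.68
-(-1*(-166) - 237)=71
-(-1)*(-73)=-73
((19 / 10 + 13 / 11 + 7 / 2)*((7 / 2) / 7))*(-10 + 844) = 150954 / 55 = 2744.62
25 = 25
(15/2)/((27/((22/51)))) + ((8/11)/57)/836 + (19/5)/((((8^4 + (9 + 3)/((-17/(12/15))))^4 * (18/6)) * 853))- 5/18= -39665562888886454749849279974257/251148313708301159352451837919232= -0.16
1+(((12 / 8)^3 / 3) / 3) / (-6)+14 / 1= 239 / 16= 14.94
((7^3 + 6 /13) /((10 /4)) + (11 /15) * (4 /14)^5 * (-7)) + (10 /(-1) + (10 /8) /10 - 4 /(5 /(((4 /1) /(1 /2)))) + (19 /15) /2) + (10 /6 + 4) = 477183751 /3745560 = 127.40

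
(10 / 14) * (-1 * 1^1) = -5 / 7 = -0.71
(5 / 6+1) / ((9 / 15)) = 3.06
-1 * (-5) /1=5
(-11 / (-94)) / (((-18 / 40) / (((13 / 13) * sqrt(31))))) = -1.45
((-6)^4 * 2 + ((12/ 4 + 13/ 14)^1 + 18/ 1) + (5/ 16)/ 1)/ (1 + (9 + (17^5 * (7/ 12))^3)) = 31621860/ 6872677746675067839953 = 0.00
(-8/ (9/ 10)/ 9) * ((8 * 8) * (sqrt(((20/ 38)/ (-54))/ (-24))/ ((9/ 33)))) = -14080 * sqrt(190)/ 41553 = -4.67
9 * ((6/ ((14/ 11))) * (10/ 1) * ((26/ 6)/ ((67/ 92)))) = 1184040/ 469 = 2524.61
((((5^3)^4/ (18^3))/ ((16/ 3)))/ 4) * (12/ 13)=244140625/ 134784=1811.35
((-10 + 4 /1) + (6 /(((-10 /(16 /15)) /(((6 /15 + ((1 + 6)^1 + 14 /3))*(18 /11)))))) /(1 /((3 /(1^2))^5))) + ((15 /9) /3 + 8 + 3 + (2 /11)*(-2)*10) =-37977562 /12375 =-3068.89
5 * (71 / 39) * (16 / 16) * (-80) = -28400 / 39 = -728.21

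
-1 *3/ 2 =-3/ 2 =-1.50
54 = 54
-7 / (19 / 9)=-63 / 19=-3.32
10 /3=3.33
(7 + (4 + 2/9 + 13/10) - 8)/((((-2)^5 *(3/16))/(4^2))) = -1628/135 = -12.06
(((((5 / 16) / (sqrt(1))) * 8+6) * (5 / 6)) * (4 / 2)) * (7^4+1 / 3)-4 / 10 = 1530832 / 45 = 34018.49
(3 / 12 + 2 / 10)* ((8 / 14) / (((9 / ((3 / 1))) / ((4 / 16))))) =3 / 140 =0.02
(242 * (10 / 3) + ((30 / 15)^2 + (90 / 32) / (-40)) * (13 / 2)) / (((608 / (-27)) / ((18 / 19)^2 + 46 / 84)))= -42012392421 / 786644992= -53.41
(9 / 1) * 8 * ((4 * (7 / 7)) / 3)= 96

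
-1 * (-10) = 10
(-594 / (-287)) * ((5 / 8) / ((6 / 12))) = 1485 / 574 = 2.59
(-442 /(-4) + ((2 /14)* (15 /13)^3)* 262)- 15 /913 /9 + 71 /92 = 654027294857 /3875323452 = 168.77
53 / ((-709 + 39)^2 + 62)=53 / 448962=0.00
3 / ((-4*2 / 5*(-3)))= 5 / 8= 0.62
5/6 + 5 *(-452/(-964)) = 4595/1446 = 3.18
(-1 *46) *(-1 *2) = 92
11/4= 2.75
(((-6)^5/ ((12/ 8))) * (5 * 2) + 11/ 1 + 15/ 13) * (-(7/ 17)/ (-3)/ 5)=-4716334/ 3315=-1422.73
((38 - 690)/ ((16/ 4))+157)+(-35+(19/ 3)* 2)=-85/ 3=-28.33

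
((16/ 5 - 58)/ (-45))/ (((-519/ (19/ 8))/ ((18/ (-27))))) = 2603/ 700650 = 0.00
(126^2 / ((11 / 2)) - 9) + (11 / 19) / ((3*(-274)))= 494356433 / 171798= 2877.54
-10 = -10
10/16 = 5/8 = 0.62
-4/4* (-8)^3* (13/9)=6656/9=739.56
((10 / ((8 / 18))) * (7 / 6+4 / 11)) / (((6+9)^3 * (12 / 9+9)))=0.00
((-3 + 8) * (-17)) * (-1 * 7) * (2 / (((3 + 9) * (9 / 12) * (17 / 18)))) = 140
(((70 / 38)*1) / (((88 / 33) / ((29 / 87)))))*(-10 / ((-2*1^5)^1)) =175 / 152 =1.15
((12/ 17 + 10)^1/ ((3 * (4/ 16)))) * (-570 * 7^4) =-332106320/ 17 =-19535665.88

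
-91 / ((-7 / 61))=793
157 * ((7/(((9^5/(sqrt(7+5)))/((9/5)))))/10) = 1099 * sqrt(3)/164025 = 0.01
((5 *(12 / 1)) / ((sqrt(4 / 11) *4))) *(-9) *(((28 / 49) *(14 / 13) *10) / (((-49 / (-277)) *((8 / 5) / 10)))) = -9348750 *sqrt(11) / 637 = -48675.50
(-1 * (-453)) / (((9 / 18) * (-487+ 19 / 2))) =-1812 / 955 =-1.90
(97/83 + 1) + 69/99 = 7849/2739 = 2.87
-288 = -288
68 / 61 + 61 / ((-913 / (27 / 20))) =1141213 / 1113860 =1.02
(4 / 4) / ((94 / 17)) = 17 / 94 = 0.18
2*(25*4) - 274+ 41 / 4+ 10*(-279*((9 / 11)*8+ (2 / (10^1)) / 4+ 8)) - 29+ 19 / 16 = -40812.88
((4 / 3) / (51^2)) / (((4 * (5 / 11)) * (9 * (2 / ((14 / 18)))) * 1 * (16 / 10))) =77 / 10112688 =0.00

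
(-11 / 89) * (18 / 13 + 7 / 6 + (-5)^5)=2679061 / 6942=385.92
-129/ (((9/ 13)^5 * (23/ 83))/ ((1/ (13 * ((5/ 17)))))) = -1732881553/ 2263545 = -765.56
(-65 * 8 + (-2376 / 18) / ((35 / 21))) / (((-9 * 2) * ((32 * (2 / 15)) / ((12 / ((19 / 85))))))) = 63665 / 152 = 418.85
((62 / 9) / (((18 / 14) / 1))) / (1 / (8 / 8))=434 / 81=5.36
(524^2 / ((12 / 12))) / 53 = 274576 / 53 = 5180.68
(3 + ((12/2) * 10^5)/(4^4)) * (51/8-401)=-29634759/32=-926086.22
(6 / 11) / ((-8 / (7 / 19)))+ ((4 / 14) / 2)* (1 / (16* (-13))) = -7853 / 304304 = -0.03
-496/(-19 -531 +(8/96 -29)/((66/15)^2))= 0.90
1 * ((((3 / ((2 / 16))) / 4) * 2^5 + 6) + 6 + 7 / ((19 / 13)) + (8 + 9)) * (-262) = -1123980 / 19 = -59156.84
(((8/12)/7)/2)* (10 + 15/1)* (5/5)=25/21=1.19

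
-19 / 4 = -4.75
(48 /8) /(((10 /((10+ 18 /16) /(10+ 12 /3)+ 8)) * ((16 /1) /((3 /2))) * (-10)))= -1773 /35840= -0.05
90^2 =8100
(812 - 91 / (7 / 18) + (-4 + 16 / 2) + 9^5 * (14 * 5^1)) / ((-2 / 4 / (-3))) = 24804072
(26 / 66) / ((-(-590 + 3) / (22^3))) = 12584 / 1761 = 7.15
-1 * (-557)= 557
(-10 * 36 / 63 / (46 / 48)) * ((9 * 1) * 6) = -51840 / 161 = -321.99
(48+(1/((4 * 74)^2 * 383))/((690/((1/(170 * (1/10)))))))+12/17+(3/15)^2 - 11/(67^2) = 25331855394268381/519697821782400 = 48.74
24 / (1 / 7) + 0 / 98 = 168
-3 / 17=-0.18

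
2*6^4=2592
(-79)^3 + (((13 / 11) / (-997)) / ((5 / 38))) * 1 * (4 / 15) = -405536905451 / 822525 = -493039.00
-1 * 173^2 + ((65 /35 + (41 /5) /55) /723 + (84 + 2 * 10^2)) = -29645.00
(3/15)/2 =0.10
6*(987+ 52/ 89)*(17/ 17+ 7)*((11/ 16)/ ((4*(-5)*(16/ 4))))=-580107/ 1424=-407.38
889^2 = 790321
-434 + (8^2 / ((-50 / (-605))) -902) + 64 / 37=-103576 / 185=-559.87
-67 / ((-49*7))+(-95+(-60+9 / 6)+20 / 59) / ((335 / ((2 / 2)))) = -3550529 / 13558790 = -0.26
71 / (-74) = -71 / 74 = -0.96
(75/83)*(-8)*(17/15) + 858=70534/83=849.81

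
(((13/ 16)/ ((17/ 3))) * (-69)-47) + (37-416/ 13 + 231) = 48717/ 272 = 179.11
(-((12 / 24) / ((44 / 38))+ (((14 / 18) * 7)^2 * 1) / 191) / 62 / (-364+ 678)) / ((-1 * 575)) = 399593 / 7620092528400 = 0.00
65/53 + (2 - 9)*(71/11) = -25626/583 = -43.96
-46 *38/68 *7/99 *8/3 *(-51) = 24472/99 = 247.19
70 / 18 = 35 / 9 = 3.89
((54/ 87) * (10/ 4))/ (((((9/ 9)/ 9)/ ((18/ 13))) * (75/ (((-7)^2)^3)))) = 57177414/ 1885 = 30332.85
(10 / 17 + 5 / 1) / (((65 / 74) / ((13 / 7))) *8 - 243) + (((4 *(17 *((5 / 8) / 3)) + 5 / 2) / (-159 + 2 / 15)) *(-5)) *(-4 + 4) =-3515 / 150467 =-0.02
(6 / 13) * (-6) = -36 / 13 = -2.77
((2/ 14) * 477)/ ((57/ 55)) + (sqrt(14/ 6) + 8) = sqrt(21)/ 3 + 9809/ 133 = 75.28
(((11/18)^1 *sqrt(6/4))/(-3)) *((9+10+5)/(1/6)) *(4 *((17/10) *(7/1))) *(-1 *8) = 83776 *sqrt(6)/15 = 13680.56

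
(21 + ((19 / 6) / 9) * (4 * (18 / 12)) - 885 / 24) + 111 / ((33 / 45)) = 108979 / 792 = 137.60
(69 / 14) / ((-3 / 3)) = -69 / 14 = -4.93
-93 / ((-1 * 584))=93 / 584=0.16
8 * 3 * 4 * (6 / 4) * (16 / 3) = 768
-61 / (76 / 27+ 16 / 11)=-18117 / 1268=-14.29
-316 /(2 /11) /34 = -869 /17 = -51.12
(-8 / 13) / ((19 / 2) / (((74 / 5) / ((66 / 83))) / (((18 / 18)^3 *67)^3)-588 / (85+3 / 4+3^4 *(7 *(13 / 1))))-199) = 266579443024 / 138434744220851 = 0.00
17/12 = 1.42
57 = 57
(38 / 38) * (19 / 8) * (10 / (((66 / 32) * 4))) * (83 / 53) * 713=5622005 / 1749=3214.41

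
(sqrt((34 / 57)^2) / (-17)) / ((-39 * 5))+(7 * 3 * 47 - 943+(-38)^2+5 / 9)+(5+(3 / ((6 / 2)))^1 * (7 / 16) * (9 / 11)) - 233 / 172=41850519617 / 28039440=1492.56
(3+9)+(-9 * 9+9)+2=-58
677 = 677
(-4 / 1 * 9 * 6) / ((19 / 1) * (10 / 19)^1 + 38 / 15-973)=3240 / 14407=0.22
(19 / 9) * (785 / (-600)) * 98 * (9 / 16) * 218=-33192.09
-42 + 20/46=-41.57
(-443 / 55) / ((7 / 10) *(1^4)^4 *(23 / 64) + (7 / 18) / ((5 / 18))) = -56704 / 11627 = -4.88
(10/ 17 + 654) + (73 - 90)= 10839/ 17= 637.59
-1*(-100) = 100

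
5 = 5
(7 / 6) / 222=7 / 1332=0.01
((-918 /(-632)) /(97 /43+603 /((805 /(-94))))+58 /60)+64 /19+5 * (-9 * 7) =-310.69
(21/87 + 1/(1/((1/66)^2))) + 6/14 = 592619/884268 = 0.67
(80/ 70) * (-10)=-80/ 7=-11.43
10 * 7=70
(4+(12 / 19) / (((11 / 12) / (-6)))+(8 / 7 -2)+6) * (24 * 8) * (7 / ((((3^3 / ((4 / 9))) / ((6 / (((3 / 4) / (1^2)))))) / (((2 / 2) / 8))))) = 1875968 / 16929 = 110.81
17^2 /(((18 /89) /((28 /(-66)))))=-180047 /297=-606.22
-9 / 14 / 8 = -9 / 112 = -0.08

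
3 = 3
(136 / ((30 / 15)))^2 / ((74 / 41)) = 94792 / 37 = 2561.95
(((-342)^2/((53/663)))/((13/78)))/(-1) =-465282792/53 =-8778920.60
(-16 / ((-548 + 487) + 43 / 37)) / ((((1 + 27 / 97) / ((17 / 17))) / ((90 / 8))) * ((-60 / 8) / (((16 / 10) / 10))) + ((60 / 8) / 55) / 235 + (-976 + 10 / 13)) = -1929733520 / 7076621045259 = -0.00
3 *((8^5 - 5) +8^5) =196593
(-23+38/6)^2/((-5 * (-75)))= 20/27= 0.74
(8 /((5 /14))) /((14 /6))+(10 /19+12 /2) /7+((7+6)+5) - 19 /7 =17169 /665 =25.82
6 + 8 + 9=23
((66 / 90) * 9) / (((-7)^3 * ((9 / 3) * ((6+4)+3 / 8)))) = -88 / 142345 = -0.00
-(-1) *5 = 5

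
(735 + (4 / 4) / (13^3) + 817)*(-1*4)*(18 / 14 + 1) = -218223680 / 15379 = -14189.72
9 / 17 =0.53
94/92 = 47/46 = 1.02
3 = 3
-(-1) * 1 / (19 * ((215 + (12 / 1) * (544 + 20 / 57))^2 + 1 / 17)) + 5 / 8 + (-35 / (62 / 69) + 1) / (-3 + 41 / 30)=826626212518367 / 34643864510136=23.86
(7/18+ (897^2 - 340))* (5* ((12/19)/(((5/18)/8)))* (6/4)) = 109719276.63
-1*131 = -131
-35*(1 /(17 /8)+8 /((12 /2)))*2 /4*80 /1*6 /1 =-257600 /17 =-15152.94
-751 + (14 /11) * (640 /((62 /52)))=-23131 /341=-67.83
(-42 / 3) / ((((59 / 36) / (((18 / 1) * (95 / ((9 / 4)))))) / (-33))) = 12640320 / 59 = 214242.71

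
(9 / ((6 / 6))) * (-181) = -1629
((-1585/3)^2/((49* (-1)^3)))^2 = 6311274450625/194481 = 32451881.94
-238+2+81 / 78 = -6109 / 26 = -234.96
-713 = -713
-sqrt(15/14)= -sqrt(210)/14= -1.04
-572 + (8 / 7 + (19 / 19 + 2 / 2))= -568.86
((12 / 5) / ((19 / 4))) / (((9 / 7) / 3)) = 112 / 95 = 1.18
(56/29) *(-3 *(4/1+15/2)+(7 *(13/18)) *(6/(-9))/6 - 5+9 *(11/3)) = -32032/2349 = -13.64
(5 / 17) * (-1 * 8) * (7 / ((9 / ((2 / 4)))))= -140 / 153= -0.92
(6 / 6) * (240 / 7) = 240 / 7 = 34.29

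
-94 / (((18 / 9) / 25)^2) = -29375 / 2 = -14687.50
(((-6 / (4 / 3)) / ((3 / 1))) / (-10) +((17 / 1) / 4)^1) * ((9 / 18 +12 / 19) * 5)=473 / 19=24.89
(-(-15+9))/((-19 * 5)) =-6/95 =-0.06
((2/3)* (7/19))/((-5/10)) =-28/57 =-0.49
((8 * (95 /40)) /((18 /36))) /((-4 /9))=-171 /2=-85.50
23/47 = 0.49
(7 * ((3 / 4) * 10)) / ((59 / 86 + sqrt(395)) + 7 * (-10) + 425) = 138109335 / 932765501 - 388290 * sqrt(395) / 932765501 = 0.14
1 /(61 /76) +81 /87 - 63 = -107596 /1769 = -60.82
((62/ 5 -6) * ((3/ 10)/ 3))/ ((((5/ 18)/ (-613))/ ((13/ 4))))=-573768/ 125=-4590.14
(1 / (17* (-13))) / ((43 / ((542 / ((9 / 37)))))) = -20054 / 85527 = -0.23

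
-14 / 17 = -0.82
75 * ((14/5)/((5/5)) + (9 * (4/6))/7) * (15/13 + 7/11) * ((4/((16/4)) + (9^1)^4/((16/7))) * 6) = 8468213760/1001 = 8459754.01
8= 8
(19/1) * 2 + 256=294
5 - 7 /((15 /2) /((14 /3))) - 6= -241 /45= -5.36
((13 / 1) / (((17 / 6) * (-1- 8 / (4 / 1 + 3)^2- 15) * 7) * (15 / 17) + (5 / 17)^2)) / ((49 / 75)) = -56355 / 800863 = -0.07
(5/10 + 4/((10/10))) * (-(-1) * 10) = 45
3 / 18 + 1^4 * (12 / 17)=89 / 102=0.87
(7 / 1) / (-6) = -7 / 6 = -1.17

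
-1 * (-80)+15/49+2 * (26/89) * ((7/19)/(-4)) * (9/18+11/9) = 119635301/1491462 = 80.21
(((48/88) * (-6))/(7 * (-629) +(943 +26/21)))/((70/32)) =864/1997435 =0.00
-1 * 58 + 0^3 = -58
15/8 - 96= -753/8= -94.12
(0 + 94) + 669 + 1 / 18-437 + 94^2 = 164917 / 18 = 9162.06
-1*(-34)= 34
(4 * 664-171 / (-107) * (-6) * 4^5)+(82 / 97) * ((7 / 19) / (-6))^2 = -483086473229 / 67442742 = -7162.91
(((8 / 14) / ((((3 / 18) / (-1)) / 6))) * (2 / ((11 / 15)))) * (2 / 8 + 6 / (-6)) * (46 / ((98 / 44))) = 298080 / 343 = 869.04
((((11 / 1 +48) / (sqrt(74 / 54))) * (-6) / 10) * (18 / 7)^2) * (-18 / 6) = 516132 * sqrt(111) / 9065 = 599.87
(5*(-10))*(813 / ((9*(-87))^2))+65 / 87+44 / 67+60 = 839853277 / 13692321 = 61.34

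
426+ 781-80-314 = 813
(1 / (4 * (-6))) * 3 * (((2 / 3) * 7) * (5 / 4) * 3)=-35 / 16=-2.19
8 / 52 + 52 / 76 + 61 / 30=21277 / 7410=2.87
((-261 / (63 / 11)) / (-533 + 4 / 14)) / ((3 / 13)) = 377 / 1017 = 0.37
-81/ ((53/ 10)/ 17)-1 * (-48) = -11226/ 53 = -211.81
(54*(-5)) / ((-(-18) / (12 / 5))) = -36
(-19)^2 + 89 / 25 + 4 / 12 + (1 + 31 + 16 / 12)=29867 / 75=398.23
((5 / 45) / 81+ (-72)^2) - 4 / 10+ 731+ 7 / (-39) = 280254881 / 47385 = 5914.42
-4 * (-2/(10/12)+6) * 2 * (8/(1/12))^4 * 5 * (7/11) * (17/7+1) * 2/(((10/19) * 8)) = -697143656448/55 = -12675339208.15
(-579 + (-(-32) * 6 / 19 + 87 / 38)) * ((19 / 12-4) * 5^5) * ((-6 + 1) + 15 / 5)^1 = -650415625 / 76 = -8558100.33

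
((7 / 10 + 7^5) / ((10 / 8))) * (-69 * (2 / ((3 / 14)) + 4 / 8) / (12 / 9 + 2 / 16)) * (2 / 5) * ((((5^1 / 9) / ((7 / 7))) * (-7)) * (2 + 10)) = 14597151296 / 125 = 116777210.37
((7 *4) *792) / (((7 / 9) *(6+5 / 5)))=28512 / 7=4073.14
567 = 567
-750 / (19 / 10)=-7500 / 19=-394.74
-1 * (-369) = 369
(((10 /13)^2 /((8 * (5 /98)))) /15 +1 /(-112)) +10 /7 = 1.52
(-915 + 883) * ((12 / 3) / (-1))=128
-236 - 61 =-297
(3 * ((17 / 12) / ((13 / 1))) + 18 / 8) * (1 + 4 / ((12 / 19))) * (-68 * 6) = -100232 / 13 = -7710.15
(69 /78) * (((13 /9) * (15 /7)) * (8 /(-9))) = -460 /189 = -2.43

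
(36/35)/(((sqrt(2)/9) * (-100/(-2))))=81 * sqrt(2)/875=0.13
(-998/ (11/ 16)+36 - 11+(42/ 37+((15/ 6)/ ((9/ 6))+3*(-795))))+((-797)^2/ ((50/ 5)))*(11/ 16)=7787398159/ 195360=39861.78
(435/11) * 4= 1740/11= 158.18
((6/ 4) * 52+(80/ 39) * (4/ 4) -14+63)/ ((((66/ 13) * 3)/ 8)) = 20132/ 297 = 67.78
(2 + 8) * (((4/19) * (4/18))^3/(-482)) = -2560/1205050851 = -0.00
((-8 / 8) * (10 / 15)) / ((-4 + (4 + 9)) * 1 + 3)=-1 / 18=-0.06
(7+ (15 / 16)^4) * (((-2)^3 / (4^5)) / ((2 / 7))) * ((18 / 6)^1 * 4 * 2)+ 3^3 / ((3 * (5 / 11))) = 154133463 / 10485760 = 14.70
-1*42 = -42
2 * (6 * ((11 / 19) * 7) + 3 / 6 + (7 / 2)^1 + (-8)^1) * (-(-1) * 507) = 391404 / 19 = 20600.21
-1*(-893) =893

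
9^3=729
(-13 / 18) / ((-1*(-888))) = -13 / 15984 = -0.00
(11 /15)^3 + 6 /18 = 2456 /3375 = 0.73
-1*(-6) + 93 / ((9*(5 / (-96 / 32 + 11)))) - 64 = -622 / 15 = -41.47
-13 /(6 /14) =-30.33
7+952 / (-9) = -889 / 9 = -98.78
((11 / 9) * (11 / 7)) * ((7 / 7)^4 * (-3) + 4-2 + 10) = 121 / 7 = 17.29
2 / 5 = 0.40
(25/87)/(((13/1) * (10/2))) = 5/1131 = 0.00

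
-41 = -41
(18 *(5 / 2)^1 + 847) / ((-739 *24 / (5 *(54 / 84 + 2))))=-41255 / 62076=-0.66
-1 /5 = -0.20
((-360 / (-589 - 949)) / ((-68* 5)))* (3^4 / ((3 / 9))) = -2187 / 13073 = -0.17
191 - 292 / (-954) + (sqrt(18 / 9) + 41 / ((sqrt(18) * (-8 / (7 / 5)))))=91253 / 477 - 47 * sqrt(2) / 240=191.03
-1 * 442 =-442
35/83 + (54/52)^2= 84167/56108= 1.50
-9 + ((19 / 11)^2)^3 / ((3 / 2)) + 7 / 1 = 83462396 / 5314683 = 15.70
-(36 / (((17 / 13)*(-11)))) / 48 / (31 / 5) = 195 / 23188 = 0.01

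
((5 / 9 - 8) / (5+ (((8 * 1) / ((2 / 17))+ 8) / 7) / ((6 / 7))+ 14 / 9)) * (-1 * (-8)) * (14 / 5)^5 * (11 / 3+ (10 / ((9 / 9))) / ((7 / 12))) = -17996513024 / 1621875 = -11096.12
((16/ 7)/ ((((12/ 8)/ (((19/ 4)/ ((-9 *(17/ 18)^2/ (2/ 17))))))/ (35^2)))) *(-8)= 5107200/ 4913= 1039.53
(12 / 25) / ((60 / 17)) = 17 / 125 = 0.14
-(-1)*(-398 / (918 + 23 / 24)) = -9552 / 22055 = -0.43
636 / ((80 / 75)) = 2385 / 4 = 596.25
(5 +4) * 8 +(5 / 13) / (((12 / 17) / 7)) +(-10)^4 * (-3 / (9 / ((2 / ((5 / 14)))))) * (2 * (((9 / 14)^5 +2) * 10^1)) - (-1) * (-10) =-787590.02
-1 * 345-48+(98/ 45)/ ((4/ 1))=-35321/ 90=-392.46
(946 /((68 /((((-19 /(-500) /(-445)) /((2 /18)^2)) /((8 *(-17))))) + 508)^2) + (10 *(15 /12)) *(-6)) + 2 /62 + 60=-14.97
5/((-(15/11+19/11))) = -55/34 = -1.62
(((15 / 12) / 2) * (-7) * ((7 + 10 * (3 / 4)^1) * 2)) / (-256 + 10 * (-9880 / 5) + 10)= 145 / 22864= 0.01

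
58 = 58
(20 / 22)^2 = 100 / 121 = 0.83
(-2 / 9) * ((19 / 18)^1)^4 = -130321 / 472392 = -0.28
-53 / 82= -0.65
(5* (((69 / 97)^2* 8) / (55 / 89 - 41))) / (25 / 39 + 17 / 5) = -137711925 / 1110290227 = -0.12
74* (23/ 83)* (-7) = -11914/ 83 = -143.54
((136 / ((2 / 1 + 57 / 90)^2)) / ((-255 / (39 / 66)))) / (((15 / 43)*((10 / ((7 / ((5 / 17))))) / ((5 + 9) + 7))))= -11175528 / 1716275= -6.51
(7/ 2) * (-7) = -49/ 2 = -24.50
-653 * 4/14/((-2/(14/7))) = 1306/7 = 186.57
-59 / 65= -0.91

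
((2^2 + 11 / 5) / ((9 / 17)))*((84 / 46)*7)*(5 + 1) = 103292 / 115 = 898.19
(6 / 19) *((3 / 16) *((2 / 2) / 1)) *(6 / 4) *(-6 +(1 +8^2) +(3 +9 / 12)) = 6777 / 1216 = 5.57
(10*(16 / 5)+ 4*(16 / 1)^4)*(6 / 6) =262176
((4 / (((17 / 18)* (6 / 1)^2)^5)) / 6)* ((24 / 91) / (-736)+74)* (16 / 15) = 0.00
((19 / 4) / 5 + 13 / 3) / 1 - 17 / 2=-193 / 60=-3.22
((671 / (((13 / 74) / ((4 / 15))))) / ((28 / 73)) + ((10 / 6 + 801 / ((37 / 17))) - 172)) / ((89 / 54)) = 2593799532 / 1498315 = 1731.14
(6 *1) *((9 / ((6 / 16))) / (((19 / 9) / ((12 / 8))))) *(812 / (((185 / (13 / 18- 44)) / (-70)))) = 50337504 / 37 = 1360473.08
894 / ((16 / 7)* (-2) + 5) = 2086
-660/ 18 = -110/ 3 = -36.67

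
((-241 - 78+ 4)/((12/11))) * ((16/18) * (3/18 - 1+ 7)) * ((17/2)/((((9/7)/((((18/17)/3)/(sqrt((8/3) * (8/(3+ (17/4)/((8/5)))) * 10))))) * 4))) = -19943 * sqrt(2715)/6912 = -150.34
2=2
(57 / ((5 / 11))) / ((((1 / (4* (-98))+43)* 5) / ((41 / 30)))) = 1679524 / 2106875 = 0.80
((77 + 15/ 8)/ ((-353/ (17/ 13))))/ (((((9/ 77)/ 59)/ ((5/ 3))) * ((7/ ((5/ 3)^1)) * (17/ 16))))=-20475950/ 371709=-55.09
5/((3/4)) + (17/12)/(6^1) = 497/72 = 6.90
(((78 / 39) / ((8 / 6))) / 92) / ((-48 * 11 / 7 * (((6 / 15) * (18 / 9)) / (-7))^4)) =-10504375 / 8290304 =-1.27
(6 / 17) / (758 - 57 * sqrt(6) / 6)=114 * sqrt(6) / 19516765 + 9096 / 19516765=0.00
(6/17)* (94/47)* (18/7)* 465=100440/119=844.03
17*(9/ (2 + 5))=153/ 7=21.86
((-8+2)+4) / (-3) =2 / 3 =0.67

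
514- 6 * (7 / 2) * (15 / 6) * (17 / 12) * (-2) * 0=514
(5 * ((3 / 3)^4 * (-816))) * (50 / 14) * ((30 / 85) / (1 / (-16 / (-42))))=-1959.18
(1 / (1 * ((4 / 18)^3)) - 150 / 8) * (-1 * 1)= -579 / 8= -72.38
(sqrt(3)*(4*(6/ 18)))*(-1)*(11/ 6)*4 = -88*sqrt(3)/ 9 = -16.94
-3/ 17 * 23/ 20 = -69/ 340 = -0.20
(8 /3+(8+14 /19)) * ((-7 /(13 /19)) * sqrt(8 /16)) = -175 * sqrt(2) /3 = -82.50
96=96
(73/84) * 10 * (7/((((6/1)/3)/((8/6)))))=365/9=40.56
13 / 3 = 4.33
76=76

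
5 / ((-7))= -5 / 7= -0.71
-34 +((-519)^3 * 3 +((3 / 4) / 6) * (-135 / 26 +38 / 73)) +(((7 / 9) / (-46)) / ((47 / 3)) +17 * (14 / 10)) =-103258660634630557 / 246208560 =-419395087.79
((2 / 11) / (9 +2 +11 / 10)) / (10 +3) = 20 / 17303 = 0.00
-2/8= -1/4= -0.25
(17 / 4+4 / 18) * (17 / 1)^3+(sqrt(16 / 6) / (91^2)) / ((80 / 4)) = sqrt(6) / 248430+790993 / 36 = 21972.03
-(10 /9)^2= -100 /81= -1.23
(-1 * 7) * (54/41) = -378/41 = -9.22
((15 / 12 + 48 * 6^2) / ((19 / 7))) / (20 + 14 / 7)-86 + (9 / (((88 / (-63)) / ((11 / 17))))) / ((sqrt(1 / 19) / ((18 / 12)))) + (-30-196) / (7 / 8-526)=-397638997 / 7024072-1701 * sqrt(19) / 272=-83.87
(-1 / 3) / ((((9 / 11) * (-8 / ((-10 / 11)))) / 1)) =-5 / 108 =-0.05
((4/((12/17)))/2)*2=17/3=5.67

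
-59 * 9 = -531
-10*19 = -190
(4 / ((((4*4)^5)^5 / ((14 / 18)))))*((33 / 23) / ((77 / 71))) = 71 / 21866972853936957175818130292736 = 0.00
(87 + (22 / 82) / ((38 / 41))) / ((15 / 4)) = 6634 / 285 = 23.28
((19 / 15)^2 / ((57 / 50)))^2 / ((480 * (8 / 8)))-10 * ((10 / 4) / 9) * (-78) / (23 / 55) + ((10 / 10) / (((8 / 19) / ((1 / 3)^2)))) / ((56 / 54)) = 29203728269 / 56337120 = 518.37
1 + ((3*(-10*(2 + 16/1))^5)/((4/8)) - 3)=-1133740800002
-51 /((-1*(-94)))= -51 /94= -0.54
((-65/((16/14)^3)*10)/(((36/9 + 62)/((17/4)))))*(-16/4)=1895075/16896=112.16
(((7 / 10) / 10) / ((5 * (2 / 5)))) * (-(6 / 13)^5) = -6804 / 9282325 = -0.00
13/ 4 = 3.25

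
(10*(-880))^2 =77440000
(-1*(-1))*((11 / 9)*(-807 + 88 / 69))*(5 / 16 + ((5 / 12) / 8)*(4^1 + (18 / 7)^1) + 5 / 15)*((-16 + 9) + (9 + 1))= -50758235 / 17388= -2919.15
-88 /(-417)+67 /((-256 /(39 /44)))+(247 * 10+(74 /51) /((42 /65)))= 4145575601527 /1676860416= 2472.22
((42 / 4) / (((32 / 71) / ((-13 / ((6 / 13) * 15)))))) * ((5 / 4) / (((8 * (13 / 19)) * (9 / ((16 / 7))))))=-17537 / 6912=-2.54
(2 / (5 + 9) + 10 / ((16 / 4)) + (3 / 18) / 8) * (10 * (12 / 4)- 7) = 20585 / 336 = 61.26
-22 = -22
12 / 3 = 4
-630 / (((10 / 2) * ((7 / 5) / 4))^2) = -1440 / 7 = -205.71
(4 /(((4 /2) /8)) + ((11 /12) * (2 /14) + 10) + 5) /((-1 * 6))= -2615 /504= -5.19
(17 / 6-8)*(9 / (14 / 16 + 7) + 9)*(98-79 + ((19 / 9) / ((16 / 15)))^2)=-16602143 / 13824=-1200.97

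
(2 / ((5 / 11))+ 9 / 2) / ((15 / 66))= 979 / 25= 39.16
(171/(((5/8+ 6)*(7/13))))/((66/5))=14820/4081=3.63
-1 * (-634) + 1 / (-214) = 135675 / 214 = 634.00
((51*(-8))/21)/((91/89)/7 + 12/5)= -60520/7931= -7.63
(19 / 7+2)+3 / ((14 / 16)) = 57 / 7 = 8.14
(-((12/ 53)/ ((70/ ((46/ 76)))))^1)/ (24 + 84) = -0.00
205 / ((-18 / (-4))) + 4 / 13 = 5366 / 117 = 45.86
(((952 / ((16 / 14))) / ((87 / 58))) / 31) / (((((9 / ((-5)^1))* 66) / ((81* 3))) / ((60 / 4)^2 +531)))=-9446220 / 341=-27701.52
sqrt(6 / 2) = sqrt(3) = 1.73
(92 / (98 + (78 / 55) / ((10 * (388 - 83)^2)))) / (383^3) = 2353532500 / 140849327219909843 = 0.00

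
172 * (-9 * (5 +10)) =-23220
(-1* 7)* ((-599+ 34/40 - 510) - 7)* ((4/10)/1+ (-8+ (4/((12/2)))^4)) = -57784.04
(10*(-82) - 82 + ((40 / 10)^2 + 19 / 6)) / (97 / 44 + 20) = -116534 / 2931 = -39.76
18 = 18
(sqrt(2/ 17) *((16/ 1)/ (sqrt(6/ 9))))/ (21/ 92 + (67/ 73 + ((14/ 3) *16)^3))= 2901312 *sqrt(51)/ 1283231049851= 0.00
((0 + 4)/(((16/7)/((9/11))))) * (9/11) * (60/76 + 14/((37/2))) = 616329/340252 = 1.81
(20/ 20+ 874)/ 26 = 875/ 26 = 33.65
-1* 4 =-4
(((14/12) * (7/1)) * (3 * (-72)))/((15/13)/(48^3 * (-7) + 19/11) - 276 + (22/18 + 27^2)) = -351502085844/90510236975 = -3.88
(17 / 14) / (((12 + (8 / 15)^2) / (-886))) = -1694475 / 19348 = -87.58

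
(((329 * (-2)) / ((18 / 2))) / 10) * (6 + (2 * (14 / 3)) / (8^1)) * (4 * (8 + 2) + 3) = -608321 / 270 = -2253.04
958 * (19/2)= 9101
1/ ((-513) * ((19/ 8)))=-8/ 9747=-0.00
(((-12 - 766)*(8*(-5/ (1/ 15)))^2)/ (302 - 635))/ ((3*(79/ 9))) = 93360000/ 2923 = 31939.79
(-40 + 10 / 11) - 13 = -573 / 11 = -52.09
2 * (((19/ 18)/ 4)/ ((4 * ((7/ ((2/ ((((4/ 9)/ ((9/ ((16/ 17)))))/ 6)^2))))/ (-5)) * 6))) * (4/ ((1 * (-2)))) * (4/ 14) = 60044085/ 200704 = 299.17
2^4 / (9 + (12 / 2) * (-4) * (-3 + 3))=16 / 9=1.78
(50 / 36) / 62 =25 / 1116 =0.02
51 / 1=51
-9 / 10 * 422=-1899 / 5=-379.80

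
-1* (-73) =73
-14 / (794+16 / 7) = -49 / 2787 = -0.02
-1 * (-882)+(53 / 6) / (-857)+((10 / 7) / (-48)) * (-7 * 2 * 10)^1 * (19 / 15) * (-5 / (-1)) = 7006324 / 7713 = 908.38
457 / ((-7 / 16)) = -7312 / 7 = -1044.57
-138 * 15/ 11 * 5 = -10350/ 11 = -940.91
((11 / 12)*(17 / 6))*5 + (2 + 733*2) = 106631 / 72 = 1480.99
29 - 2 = 27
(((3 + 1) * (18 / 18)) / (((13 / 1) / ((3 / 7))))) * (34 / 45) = 136 / 1365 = 0.10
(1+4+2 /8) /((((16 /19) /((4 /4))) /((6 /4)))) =1197 /128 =9.35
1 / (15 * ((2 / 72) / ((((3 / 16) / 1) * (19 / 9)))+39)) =19 / 11135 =0.00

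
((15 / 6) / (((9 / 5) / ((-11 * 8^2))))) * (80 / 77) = -64000 / 63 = -1015.87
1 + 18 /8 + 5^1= 33 /4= 8.25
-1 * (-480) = 480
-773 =-773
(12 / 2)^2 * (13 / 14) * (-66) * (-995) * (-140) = -307335600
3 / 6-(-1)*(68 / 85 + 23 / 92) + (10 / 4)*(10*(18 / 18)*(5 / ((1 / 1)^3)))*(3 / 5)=1531 / 20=76.55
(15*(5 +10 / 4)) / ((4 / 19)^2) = 81225 / 32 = 2538.28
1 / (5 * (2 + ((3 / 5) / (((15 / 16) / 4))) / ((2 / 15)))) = 1 / 106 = 0.01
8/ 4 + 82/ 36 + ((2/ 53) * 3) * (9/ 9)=4189/ 954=4.39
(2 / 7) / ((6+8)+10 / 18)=18 / 917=0.02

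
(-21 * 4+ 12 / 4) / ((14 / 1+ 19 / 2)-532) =18 / 113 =0.16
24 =24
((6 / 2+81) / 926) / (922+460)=21 / 319933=0.00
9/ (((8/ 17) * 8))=153/ 64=2.39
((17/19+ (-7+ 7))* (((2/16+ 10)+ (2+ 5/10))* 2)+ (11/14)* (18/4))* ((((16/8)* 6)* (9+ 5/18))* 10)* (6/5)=4642600/133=34906.77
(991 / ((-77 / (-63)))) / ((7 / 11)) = 8919 / 7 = 1274.14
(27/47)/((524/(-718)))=-0.79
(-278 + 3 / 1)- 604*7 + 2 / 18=-40526 / 9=-4502.89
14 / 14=1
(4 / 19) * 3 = 12 / 19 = 0.63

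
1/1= 1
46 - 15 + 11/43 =1344/43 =31.26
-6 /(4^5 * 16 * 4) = -3 /32768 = -0.00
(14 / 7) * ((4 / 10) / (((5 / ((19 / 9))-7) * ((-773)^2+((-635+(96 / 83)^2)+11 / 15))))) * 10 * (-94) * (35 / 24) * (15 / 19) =849930375 / 2713931242396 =0.00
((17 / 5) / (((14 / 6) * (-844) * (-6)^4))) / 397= -17 / 5066228160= -0.00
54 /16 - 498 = -3957 /8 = -494.62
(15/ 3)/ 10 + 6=13/ 2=6.50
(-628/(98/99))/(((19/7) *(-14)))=15543/931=16.69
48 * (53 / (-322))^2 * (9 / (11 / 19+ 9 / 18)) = 11528136 / 1062761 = 10.85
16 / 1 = 16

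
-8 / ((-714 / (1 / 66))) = 2 / 11781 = 0.00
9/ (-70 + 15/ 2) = -0.14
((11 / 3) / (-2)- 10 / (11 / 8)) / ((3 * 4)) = -0.76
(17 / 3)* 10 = 170 / 3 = 56.67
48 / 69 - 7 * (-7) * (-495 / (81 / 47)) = -2913151 / 207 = -14073.19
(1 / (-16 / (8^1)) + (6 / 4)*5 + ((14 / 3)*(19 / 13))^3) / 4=19236329 / 237276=81.07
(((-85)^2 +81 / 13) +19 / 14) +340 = 1378211 / 182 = 7572.59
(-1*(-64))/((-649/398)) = -25472/649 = -39.25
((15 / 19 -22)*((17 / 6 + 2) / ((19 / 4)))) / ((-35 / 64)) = 1495936 / 37905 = 39.47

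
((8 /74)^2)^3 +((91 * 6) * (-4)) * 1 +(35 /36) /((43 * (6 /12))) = -4337055169801525 /1985872240566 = -2183.95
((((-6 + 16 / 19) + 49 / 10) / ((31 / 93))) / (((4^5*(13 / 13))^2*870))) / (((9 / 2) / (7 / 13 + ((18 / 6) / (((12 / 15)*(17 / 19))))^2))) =-53326357 / 15628784526950400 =-0.00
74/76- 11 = -381/38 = -10.03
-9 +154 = 145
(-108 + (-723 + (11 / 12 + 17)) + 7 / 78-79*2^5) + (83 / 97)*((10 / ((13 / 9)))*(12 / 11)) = -555039385 / 166452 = -3334.53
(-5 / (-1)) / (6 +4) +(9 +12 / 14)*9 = 1249 / 14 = 89.21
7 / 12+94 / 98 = 907 / 588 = 1.54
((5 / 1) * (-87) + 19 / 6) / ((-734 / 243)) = 209871 / 1468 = 142.96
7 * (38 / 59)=4.51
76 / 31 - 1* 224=-6868 / 31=-221.55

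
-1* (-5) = 5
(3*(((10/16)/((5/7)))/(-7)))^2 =9/64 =0.14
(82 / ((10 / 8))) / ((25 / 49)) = 16072 / 125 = 128.58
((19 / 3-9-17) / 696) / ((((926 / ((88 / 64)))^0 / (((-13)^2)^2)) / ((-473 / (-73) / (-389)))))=797051827 / 59292936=13.44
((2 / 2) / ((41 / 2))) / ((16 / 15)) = 15 / 328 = 0.05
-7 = -7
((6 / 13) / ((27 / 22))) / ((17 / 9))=44 / 221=0.20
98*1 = 98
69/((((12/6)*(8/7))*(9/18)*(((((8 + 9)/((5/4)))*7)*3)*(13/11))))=1265/7072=0.18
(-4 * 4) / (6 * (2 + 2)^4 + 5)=-16 / 1541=-0.01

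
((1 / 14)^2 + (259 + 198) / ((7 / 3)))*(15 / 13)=44295 / 196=225.99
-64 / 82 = -32 / 41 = -0.78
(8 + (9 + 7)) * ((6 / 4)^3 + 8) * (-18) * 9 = -44226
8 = 8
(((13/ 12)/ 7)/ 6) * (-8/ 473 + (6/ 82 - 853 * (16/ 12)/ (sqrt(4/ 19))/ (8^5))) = 14183/ 9774072 - 11089 * sqrt(19)/ 24772608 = -0.00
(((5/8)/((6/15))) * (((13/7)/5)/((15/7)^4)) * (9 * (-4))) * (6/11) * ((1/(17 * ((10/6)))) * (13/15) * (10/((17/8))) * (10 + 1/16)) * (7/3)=-65328809/35763750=-1.83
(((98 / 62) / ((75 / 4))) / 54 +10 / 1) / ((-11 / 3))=-2.73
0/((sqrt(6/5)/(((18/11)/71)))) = 0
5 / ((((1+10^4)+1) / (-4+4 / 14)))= -65 / 35007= -0.00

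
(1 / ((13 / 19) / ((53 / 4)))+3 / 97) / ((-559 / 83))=-8120305 / 2819596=-2.88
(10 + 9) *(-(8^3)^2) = -4980736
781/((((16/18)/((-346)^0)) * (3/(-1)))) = -2343/8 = -292.88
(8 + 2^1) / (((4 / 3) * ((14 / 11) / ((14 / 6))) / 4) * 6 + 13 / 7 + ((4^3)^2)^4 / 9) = 1386 / 4334714641344511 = 0.00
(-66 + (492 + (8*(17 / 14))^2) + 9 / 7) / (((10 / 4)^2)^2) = 408976 / 30625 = 13.35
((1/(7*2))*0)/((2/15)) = 0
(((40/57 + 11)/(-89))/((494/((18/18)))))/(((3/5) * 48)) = -3335/360872928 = -0.00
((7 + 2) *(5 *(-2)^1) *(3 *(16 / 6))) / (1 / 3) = -2160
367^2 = 134689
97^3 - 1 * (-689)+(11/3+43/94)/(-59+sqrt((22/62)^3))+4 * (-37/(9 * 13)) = 1041692531185362127/1140505137720 - 396583 * sqrt(341)/29243721480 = 913360.66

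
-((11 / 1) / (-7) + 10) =-59 / 7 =-8.43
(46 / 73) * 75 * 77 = 265650 / 73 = 3639.04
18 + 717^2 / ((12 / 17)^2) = 16508257 / 16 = 1031766.06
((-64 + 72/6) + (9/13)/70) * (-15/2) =141933/364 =389.93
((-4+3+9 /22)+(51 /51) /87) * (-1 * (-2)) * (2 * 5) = -11090 /957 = -11.59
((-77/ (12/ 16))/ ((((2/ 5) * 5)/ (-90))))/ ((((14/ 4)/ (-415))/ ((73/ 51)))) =-784105.88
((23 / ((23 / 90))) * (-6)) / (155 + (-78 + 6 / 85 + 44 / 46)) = -1055700 / 152543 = -6.92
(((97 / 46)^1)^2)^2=88529281 / 4477456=19.77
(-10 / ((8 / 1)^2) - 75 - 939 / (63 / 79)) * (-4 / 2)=841769 / 336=2505.26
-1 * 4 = -4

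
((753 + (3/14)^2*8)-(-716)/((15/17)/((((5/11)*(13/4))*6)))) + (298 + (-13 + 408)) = 8638.91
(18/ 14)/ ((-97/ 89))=-801/ 679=-1.18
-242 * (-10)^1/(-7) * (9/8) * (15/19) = -81675/266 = -307.05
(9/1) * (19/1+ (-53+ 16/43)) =-13014/43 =-302.65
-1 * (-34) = 34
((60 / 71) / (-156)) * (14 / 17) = -70 / 15691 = -0.00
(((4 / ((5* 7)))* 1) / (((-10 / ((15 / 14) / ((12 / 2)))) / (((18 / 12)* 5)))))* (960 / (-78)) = 0.19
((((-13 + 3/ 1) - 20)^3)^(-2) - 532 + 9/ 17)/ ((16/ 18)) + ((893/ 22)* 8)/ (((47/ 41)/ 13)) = 373784463000187/ 121176000000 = 3084.64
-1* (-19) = 19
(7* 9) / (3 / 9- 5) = -27 / 2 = -13.50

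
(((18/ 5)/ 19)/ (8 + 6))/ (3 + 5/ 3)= 27/ 9310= 0.00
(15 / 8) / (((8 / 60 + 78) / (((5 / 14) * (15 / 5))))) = 3375 / 131264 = 0.03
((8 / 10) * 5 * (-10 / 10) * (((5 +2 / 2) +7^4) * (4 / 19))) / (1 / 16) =-616192 / 19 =-32431.16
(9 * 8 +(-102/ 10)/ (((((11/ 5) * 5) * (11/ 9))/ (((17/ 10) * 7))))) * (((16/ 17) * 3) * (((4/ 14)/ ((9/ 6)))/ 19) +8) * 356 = 1230964483824/ 6839525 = 179978.07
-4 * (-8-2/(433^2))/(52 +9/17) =101994152/167427677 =0.61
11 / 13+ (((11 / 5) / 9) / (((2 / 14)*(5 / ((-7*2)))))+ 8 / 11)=-103529 / 32175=-3.22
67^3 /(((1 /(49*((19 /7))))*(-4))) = -40001479 /4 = -10000369.75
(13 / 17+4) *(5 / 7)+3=762 / 119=6.40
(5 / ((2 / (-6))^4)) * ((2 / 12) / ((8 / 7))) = 945 / 16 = 59.06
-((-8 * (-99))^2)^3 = -246803372284575744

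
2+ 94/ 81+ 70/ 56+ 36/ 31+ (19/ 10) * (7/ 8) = 1453223/ 200880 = 7.23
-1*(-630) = 630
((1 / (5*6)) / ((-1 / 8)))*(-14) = 56 / 15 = 3.73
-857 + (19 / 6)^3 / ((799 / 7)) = -856.72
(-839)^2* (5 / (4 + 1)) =703921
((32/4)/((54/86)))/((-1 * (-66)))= 0.19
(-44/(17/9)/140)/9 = -0.02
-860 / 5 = -172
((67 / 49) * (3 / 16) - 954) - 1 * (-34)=-721079 / 784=-919.74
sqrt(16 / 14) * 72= 144 * sqrt(14) / 7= 76.97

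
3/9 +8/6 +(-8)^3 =-1531/3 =-510.33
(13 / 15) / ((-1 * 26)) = -1 / 30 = -0.03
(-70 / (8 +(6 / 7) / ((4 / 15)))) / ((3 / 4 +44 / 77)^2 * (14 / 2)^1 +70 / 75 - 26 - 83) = 1646400 / 25279669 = 0.07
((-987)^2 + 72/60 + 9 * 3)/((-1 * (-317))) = 4870986/1585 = 3073.18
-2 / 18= -1 / 9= -0.11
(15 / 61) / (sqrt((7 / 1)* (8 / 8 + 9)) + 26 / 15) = -2925 / 459757 + 3375* sqrt(70) / 919514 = 0.02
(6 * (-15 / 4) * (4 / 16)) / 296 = -45 / 2368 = -0.02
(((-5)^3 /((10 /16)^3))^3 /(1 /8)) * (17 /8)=-2281701376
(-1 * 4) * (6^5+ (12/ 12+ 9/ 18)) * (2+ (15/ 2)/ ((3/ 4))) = -373320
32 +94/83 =2750/83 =33.13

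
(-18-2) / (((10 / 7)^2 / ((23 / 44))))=-1127 / 220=-5.12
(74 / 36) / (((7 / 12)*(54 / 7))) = 37 / 81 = 0.46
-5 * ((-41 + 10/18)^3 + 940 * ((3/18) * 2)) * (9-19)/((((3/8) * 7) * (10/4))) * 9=-7680019840/1701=-4515002.85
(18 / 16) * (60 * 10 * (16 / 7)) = 10800 / 7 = 1542.86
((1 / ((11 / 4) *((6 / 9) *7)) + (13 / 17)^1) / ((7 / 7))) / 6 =1103 / 7854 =0.14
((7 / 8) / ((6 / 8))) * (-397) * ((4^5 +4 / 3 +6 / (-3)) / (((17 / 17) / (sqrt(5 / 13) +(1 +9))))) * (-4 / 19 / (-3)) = -170630600 / 513-17063060 * sqrt(65) / 6669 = -353241.05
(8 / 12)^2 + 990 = 8914 / 9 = 990.44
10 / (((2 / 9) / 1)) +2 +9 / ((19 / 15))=1028 / 19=54.11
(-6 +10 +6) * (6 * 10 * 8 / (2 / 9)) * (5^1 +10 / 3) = 180000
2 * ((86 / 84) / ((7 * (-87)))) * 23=-989 / 12789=-0.08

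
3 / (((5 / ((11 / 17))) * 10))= 33 / 850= 0.04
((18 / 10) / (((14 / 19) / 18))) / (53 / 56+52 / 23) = 3496 / 255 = 13.71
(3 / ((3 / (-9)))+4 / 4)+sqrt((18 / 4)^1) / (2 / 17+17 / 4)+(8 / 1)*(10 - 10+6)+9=34*sqrt(2) / 99+49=49.49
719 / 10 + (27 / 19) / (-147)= 669299 / 9310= 71.89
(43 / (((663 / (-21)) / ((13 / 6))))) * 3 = -301 / 34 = -8.85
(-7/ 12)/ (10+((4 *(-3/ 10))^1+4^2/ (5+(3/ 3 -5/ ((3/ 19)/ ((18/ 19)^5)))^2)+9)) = -53661015676835/ 1640144934168268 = -0.03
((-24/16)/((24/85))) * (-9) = 765/16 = 47.81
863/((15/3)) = 863/5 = 172.60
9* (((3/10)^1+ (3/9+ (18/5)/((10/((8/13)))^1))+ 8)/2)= 51801/1300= 39.85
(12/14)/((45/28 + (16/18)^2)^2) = 0.15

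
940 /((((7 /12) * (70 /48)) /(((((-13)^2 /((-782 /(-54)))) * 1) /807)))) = 82353024 /5153771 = 15.98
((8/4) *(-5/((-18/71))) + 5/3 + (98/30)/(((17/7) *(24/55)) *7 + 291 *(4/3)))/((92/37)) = 297789949/18007344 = 16.54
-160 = -160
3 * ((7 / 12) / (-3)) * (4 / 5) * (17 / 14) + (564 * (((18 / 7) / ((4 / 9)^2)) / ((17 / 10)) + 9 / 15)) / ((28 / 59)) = 490451599 / 49980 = 9812.96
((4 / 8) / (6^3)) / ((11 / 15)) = 5 / 1584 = 0.00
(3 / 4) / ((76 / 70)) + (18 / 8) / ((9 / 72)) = 2841 / 152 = 18.69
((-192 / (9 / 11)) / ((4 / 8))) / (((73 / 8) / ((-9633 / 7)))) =36168704 / 511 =70780.24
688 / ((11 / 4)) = 2752 / 11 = 250.18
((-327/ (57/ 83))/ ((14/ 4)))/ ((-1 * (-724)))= -0.19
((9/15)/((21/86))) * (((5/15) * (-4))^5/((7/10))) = -176128/11907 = -14.79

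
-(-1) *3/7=3/7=0.43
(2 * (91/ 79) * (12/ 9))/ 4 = 182/ 237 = 0.77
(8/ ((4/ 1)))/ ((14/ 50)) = 50/ 7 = 7.14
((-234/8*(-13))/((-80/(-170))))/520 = 1.55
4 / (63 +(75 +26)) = 1 / 41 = 0.02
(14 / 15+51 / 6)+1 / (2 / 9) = 209 / 15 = 13.93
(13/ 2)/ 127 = 13/ 254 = 0.05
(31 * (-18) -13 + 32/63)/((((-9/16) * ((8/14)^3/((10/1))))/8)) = 35222180/81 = 434841.73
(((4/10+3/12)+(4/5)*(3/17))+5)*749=1474781/340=4337.59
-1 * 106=-106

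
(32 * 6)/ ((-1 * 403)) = -0.48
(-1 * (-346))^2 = 119716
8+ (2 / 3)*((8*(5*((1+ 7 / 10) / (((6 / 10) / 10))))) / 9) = 7448 / 81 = 91.95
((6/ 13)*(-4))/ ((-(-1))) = -24/ 13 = -1.85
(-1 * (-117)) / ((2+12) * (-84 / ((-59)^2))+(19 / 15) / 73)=-445968315 / 1221581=-365.07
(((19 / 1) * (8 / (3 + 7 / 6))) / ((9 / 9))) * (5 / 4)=228 / 5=45.60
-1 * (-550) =550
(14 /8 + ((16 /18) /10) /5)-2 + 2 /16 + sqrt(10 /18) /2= -193 /1800 + sqrt(5) /6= 0.27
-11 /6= -1.83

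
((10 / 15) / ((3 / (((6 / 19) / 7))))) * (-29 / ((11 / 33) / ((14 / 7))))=-232 / 133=-1.74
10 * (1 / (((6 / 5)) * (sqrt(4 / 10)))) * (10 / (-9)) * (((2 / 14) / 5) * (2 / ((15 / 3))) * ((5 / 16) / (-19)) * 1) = 0.00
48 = 48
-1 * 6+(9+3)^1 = 6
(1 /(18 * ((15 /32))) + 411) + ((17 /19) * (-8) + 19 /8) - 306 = 2058887 /20520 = 100.34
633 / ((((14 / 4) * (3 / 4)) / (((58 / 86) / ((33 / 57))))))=930088 / 3311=280.91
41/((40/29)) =1189/40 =29.72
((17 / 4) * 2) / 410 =17 / 820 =0.02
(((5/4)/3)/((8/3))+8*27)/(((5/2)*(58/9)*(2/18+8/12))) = 560277/32480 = 17.25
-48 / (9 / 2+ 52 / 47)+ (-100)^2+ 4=5267596 / 527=9995.44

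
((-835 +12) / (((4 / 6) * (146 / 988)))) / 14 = -609843 / 1022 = -596.72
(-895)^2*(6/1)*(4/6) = 3204100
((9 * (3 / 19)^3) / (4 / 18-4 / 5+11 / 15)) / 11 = 10935 / 528143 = 0.02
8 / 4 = 2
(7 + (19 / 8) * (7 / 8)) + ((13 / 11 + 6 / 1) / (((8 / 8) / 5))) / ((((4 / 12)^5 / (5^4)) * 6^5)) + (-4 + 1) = 498029 / 704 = 707.43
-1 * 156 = -156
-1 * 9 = -9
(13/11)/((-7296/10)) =-65/40128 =-0.00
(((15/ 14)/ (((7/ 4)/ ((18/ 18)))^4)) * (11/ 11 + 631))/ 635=242688/ 2134489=0.11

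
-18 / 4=-9 / 2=-4.50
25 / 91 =0.27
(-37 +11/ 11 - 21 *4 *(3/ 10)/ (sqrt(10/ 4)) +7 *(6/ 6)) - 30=-59 - 126 *sqrt(10)/ 25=-74.94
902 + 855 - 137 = 1620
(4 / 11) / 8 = 0.05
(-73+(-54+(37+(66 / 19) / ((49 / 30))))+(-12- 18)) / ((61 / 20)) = -2194800 / 56791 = -38.65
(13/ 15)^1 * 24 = 20.80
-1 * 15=-15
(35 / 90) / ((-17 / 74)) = -259 / 153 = -1.69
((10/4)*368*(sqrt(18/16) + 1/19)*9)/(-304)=-3105*sqrt(2)/152 -1035/722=-30.32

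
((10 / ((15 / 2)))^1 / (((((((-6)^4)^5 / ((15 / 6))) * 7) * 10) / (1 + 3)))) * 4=1 / 4798707952582656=0.00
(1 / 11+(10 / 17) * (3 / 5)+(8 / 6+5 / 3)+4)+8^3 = 519.44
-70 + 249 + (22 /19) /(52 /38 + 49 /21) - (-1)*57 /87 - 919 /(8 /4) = -279.53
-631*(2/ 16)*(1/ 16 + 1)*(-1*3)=32181/ 128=251.41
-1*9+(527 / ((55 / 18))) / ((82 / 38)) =159939 / 2255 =70.93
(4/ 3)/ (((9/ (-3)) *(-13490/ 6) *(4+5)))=4/ 182115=0.00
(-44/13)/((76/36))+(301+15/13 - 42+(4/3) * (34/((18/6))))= 608350/2223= 273.66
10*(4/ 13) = 3.08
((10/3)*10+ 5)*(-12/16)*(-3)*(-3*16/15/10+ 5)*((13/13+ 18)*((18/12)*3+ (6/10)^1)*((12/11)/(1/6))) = 70404633/275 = 256016.85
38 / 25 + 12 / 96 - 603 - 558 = -231871 / 200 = -1159.36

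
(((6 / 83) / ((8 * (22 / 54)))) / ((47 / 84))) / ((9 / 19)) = 3591 / 42911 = 0.08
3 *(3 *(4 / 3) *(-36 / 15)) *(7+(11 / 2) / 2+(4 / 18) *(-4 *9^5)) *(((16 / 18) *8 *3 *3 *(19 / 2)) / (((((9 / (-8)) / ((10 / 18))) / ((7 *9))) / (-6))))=171530827776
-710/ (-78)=355/ 39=9.10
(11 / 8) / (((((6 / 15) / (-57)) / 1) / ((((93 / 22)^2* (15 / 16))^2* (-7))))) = 33578184598875 / 87228416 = 384945.48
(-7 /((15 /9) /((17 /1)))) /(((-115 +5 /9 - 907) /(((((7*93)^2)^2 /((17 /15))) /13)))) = 101837332069767 /119509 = 852131070.21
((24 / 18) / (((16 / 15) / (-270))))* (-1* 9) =6075 / 2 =3037.50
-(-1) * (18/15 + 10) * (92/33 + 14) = 31024/165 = 188.02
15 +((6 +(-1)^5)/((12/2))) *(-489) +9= -767/2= -383.50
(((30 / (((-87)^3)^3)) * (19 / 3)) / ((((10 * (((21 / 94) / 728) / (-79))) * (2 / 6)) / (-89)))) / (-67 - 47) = 34367528 / 856632462729088581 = 0.00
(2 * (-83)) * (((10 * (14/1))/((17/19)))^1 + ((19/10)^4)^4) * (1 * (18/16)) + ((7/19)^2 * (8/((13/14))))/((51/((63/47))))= -812316163569949837153809741849/149988280000000000000000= -5415864.25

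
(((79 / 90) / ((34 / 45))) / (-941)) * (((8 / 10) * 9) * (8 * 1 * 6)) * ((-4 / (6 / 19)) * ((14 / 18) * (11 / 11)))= 336224 / 79985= 4.20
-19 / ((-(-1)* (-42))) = 0.45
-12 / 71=-0.17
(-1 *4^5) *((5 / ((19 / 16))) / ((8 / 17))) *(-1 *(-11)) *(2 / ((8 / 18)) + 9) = -25850880 / 19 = -1360572.63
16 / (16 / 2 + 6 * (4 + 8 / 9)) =0.43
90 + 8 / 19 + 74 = 3124 / 19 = 164.42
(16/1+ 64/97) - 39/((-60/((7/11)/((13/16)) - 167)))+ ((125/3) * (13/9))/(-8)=-113973317/1152360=-98.90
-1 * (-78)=78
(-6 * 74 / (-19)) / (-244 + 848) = 111 / 2869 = 0.04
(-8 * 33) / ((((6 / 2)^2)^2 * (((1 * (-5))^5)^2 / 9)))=-88 / 29296875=-0.00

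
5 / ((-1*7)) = -5 / 7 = -0.71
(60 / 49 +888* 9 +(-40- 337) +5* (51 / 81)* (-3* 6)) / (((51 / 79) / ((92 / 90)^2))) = 37152366164 / 3036285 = 12236.13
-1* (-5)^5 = 3125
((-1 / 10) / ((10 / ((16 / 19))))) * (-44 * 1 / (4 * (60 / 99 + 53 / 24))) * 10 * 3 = 69696 / 70585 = 0.99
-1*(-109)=109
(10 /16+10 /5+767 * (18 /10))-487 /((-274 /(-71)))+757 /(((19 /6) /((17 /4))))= 236665307 /104120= 2273.01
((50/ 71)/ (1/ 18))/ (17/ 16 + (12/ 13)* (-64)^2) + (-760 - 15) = -43285394125/ 55852363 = -775.00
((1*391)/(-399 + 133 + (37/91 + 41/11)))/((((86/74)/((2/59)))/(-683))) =9890841961/332509368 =29.75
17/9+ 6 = 71/9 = 7.89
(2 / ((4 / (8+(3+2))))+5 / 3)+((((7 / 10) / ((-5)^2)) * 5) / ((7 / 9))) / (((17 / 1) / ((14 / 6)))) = 10444 / 1275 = 8.19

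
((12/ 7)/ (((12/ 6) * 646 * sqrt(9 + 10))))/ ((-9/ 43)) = -43 * sqrt(19)/ 128877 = -0.00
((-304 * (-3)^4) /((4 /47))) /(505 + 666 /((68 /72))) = -4918644 /20573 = -239.08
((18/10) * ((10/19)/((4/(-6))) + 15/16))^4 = 43046721/8540717056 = 0.01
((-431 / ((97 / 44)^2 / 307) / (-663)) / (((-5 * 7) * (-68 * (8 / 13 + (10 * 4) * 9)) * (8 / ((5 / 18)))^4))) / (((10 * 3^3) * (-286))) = -36387175 / 40402226021626002014208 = -0.00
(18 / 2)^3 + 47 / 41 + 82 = 33298 / 41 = 812.15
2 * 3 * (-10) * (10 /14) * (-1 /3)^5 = 100 /567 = 0.18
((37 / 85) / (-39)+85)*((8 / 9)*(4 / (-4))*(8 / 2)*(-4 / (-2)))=-604.37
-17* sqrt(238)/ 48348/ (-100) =sqrt(238)/ 284400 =0.00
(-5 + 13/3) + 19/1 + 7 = 76/3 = 25.33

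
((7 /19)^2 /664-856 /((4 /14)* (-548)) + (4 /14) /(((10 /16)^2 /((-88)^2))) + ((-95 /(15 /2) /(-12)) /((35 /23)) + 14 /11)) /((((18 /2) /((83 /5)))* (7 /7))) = 3226829035449329 /308463309000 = 10460.98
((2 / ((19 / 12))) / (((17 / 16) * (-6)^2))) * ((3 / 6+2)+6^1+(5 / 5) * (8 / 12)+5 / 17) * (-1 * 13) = -200720 / 49419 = -4.06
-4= -4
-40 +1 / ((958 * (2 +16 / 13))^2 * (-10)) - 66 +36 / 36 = -1699882480969 / 16189356960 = -105.00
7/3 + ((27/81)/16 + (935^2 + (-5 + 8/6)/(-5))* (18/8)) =472082461/240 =1967010.25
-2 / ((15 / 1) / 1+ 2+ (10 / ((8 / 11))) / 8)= -64 / 599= -0.11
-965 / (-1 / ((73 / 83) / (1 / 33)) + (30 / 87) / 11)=67415865 / 217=310672.19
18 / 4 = 9 / 2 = 4.50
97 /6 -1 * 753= -4421 /6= -736.83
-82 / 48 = -41 / 24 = -1.71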